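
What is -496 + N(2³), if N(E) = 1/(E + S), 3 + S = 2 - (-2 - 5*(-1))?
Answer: -1983/4 ≈ -495.75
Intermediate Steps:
S = -4 (S = -3 + (2 - (-2 - 5*(-1))) = -3 + (2 - (-2 + 5)) = -3 + (2 - 1*3) = -3 + (2 - 3) = -3 - 1 = -4)
N(E) = 1/(-4 + E) (N(E) = 1/(E - 4) = 1/(-4 + E))
-496 + N(2³) = -496 + 1/(-4 + 2³) = -496 + 1/(-4 + 8) = -496 + 1/4 = -496 + ¼ = -1983/4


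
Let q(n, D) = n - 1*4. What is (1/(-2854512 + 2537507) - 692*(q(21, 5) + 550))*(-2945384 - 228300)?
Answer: 394747099825310564/317005 ≈ 1.2452e+12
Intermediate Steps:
q(n, D) = -4 + n (q(n, D) = n - 4 = -4 + n)
(1/(-2854512 + 2537507) - 692*(q(21, 5) + 550))*(-2945384 - 228300) = (1/(-2854512 + 2537507) - 692*((-4 + 21) + 550))*(-2945384 - 228300) = (1/(-317005) - 692*(17 + 550))*(-3173684) = (-1/317005 - 692*567)*(-3173684) = (-1/317005 - 392364)*(-3173684) = -124381349821/317005*(-3173684) = 394747099825310564/317005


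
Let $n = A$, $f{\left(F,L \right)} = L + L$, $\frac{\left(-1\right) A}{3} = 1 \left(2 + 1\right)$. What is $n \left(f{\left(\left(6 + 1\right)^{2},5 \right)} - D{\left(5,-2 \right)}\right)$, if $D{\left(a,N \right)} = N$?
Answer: $-108$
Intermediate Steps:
$A = -9$ ($A = - 3 \cdot 1 \left(2 + 1\right) = - 3 \cdot 1 \cdot 3 = \left(-3\right) 3 = -9$)
$f{\left(F,L \right)} = 2 L$
$n = -9$
$n \left(f{\left(\left(6 + 1\right)^{2},5 \right)} - D{\left(5,-2 \right)}\right) = - 9 \left(2 \cdot 5 - -2\right) = - 9 \left(10 + 2\right) = \left(-9\right) 12 = -108$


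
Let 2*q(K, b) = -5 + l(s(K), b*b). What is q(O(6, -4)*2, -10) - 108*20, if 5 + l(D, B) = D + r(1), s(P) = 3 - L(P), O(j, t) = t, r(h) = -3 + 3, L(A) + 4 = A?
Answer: -4315/2 ≈ -2157.5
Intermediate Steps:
L(A) = -4 + A
r(h) = 0
s(P) = 7 - P (s(P) = 3 - (-4 + P) = 3 + (4 - P) = 7 - P)
l(D, B) = -5 + D (l(D, B) = -5 + (D + 0) = -5 + D)
q(K, b) = -3/2 - K/2 (q(K, b) = (-5 + (-5 + (7 - K)))/2 = (-5 + (2 - K))/2 = (-3 - K)/2 = -3/2 - K/2)
q(O(6, -4)*2, -10) - 108*20 = (-3/2 - (-2)*2) - 108*20 = (-3/2 - 1/2*(-8)) - 2160 = (-3/2 + 4) - 2160 = 5/2 - 2160 = -4315/2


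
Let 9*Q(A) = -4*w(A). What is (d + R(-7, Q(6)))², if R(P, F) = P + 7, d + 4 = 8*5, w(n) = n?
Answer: 1296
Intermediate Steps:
d = 36 (d = -4 + 8*5 = -4 + 40 = 36)
Q(A) = -4*A/9 (Q(A) = (-4*A)/9 = -4*A/9)
R(P, F) = 7 + P
(d + R(-7, Q(6)))² = (36 + (7 - 7))² = (36 + 0)² = 36² = 1296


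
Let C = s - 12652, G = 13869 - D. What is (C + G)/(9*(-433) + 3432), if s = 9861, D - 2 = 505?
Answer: -341/15 ≈ -22.733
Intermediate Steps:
D = 507 (D = 2 + 505 = 507)
G = 13362 (G = 13869 - 1*507 = 13869 - 507 = 13362)
C = -2791 (C = 9861 - 12652 = -2791)
(C + G)/(9*(-433) + 3432) = (-2791 + 13362)/(9*(-433) + 3432) = 10571/(-3897 + 3432) = 10571/(-465) = 10571*(-1/465) = -341/15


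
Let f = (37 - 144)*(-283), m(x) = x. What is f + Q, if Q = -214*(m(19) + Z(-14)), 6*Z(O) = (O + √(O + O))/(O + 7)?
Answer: 78431/3 + 214*I*√7/21 ≈ 26144.0 + 26.961*I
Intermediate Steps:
Z(O) = (O + √2*√O)/(6*(7 + O)) (Z(O) = ((O + √(O + O))/(O + 7))/6 = ((O + √(2*O))/(7 + O))/6 = ((O + √2*√O)/(7 + O))/6 = (O + √2*√O)/(6*(7 + O)))
Q = -12412/3 + 214*I*√7/21 (Q = -214*(19 + (-14 + √2*√(-14))/(6*(7 - 14))) = -214*(19 + (⅙)*(-14 + √2*(I*√14))/(-7)) = -214*(19 + (⅙)*(-⅐)*(-14 + 2*I*√7)) = -214*(19 + (⅓ - I*√7/21)) = -214*(58/3 - I*√7/21) = -12412/3 + 214*I*√7/21 ≈ -4137.3 + 26.961*I)
f = 30281 (f = -107*(-283) = 30281)
f + Q = 30281 + (-12412/3 + 214*I*√7/21) = 78431/3 + 214*I*√7/21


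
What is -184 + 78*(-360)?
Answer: -28264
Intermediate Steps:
-184 + 78*(-360) = -184 - 28080 = -28264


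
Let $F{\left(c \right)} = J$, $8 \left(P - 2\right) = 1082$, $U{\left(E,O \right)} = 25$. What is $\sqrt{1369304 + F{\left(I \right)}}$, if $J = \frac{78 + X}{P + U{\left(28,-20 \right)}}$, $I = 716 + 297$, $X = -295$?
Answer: $\frac{2 \sqrt{144187912693}}{649} \approx 1170.2$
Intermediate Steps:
$P = \frac{549}{4}$ ($P = 2 + \frac{1}{8} \cdot 1082 = 2 + \frac{541}{4} = \frac{549}{4} \approx 137.25$)
$I = 1013$
$J = - \frac{868}{649}$ ($J = \frac{78 - 295}{\frac{549}{4} + 25} = - \frac{217}{\frac{649}{4}} = \left(-217\right) \frac{4}{649} = - \frac{868}{649} \approx -1.3374$)
$F{\left(c \right)} = - \frac{868}{649}$
$\sqrt{1369304 + F{\left(I \right)}} = \sqrt{1369304 - \frac{868}{649}} = \sqrt{\frac{888677428}{649}} = \frac{2 \sqrt{144187912693}}{649}$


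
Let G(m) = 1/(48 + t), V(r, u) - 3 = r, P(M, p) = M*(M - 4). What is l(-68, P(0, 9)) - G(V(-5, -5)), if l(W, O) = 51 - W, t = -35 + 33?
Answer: 5473/46 ≈ 118.98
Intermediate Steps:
P(M, p) = M*(-4 + M)
t = -2
V(r, u) = 3 + r
G(m) = 1/46 (G(m) = 1/(48 - 2) = 1/46)
l(-68, P(0, 9)) - G(V(-5, -5)) = (51 - 1*(-68)) - 1*1/46 = (51 + 68) - 1/46 = 119 - 1/46 = 5473/46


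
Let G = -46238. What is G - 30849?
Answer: -77087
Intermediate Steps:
G - 30849 = -46238 - 30849 = -77087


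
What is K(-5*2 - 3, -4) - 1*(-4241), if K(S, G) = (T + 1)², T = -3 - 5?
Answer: 4290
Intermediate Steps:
T = -8
K(S, G) = 49 (K(S, G) = (-8 + 1)² = (-7)² = 49)
K(-5*2 - 3, -4) - 1*(-4241) = 49 - 1*(-4241) = 49 + 4241 = 4290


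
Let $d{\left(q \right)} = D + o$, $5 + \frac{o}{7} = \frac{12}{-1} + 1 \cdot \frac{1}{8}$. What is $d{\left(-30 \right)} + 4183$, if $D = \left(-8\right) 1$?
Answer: $\frac{32455}{8} \approx 4056.9$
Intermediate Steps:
$o = - \frac{945}{8}$ ($o = -35 + 7 \left(\frac{12}{-1} + 1 \cdot \frac{1}{8}\right) = -35 + 7 \left(12 \left(-1\right) + 1 \cdot \frac{1}{8}\right) = -35 + 7 \left(-12 + \frac{1}{8}\right) = -35 + 7 \left(- \frac{95}{8}\right) = -35 - \frac{665}{8} = - \frac{945}{8} \approx -118.13$)
$D = -8$
$d{\left(q \right)} = - \frac{1009}{8}$ ($d{\left(q \right)} = -8 - \frac{945}{8} = - \frac{1009}{8}$)
$d{\left(-30 \right)} + 4183 = - \frac{1009}{8} + 4183 = \frac{32455}{8}$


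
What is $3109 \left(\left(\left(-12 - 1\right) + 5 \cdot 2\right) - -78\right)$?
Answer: $233175$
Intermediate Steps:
$3109 \left(\left(\left(-12 - 1\right) + 5 \cdot 2\right) - -78\right) = 3109 \left(\left(-13 + 10\right) + 78\right) = 3109 \left(-3 + 78\right) = 3109 \cdot 75 = 233175$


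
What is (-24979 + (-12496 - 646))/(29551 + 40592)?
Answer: -12707/23381 ≈ -0.54348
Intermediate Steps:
(-24979 + (-12496 - 646))/(29551 + 40592) = (-24979 - 13142)/70143 = -38121*1/70143 = -12707/23381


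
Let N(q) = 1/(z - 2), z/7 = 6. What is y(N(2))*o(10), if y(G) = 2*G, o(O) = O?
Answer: ½ ≈ 0.50000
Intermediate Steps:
z = 42 (z = 7*6 = 42)
N(q) = 1/40 (N(q) = 1/(42 - 2) = 1/40)
y(N(2))*o(10) = (2*(1/40))*10 = (1/20)*10 = ½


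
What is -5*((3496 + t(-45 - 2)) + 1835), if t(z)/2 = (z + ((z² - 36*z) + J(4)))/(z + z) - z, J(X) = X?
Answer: -1255585/47 ≈ -26715.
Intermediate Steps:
t(z) = -2*z + (4 + z² - 35*z)/z (t(z) = 2*((z + ((z² - 36*z) + 4))/(z + z) - z) = 2*((z + (4 + z² - 36*z))/((2*z)) - z) = 2*((4 + z² - 35*z)*(1/(2*z)) - z) = 2*((4 + z² - 35*z)/(2*z) - z) = 2*(-z + (4 + z² - 35*z)/(2*z)) = -2*z + (4 + z² - 35*z)/z)
-5*((3496 + t(-45 - 2)) + 1835) = -5*((3496 + (-35 - (-45 - 2) + 4/(-45 - 2))) + 1835) = -5*((3496 + (-35 - 1*(-47) + 4/(-47))) + 1835) = -5*((3496 + (-35 + 47 + 4*(-1/47))) + 1835) = -5*((3496 + (-35 + 47 - 4/47)) + 1835) = -5*((3496 + 560/47) + 1835) = -5*(164872/47 + 1835) = -5*251117/47 = -1255585/47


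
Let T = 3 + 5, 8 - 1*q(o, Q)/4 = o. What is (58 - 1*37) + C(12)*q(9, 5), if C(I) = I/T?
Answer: 15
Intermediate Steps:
q(o, Q) = 32 - 4*o
T = 8
C(I) = I/8
(58 - 1*37) + C(12)*q(9, 5) = (58 - 1*37) + ((⅛)*12)*(32 - 4*9) = (58 - 37) + 3*(32 - 36)/2 = 21 + (3/2)*(-4) = 21 - 6 = 15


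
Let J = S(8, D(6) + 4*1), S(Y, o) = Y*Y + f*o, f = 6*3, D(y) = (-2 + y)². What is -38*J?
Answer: -16112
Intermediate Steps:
f = 18
S(Y, o) = Y² + 18*o (S(Y, o) = Y*Y + 18*o = Y² + 18*o)
J = 424 (J = 8² + 18*((-2 + 6)² + 4*1) = 64 + 18*(4² + 4) = 64 + 18*(16 + 4) = 64 + 18*20 = 64 + 360 = 424)
-38*J = -38*424 = -16112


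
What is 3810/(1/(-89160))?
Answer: -339699600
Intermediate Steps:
3810/(1/(-89160)) = 3810/(-1/89160) = 3810*(-89160) = -339699600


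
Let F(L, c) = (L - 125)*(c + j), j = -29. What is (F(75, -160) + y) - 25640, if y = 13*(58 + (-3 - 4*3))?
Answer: -15631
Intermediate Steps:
F(L, c) = (-125 + L)*(-29 + c) (F(L, c) = (L - 125)*(c - 29) = (-125 + L)*(-29 + c))
y = 559 (y = 13*(58 + (-3 - 12)) = 13*(58 - 15) = 13*43 = 559)
(F(75, -160) + y) - 25640 = ((3625 - 125*(-160) - 29*75 + 75*(-160)) + 559) - 25640 = ((3625 + 20000 - 2175 - 12000) + 559) - 25640 = (9450 + 559) - 25640 = 10009 - 25640 = -15631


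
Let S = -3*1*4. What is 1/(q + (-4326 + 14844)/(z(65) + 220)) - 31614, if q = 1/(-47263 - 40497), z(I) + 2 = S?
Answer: -14590792066238/461529737 ≈ -31614.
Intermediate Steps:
S = -12 (S = -3*4 = -12)
z(I) = -14 (z(I) = -2 - 12 = -14)
q = -1/87760 (q = 1/(-87760) = -1/87760 ≈ -1.1395e-5)
1/(q + (-4326 + 14844)/(z(65) + 220)) - 31614 = 1/(-1/87760 + (-4326 + 14844)/(-14 + 220)) - 31614 = 1/(-1/87760 + 10518/206) - 31614 = 1/(-1/87760 + 10518*(1/206)) - 31614 = 1/(-1/87760 + 5259/103) - 31614 = 1/(461529737/9039280) - 31614 = 9039280/461529737 - 31614 = -14590792066238/461529737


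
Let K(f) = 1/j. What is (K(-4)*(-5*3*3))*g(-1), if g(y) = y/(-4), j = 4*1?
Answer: -45/16 ≈ -2.8125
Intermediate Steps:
j = 4
K(f) = ¼ (K(f) = 1/4 = ¼)
g(y) = -y/4 (g(y) = y*(-¼) = -y/4)
(K(-4)*(-5*3*3))*g(-1) = ((-5*3*3)/4)*(-¼*(-1)) = ((-15*3)/4)*(¼) = ((¼)*(-45))*(¼) = -45/4*¼ = -45/16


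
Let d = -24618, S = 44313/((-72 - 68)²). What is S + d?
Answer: -482468487/19600 ≈ -24616.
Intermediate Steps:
S = 44313/19600 (S = 44313/((-140)²) = 44313/19600 ≈ 2.2609)
S + d = 44313/19600 - 24618 = -482468487/19600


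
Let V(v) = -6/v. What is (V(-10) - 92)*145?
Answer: -13253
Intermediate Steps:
(V(-10) - 92)*145 = (-6/(-10) - 92)*145 = (-6*(-⅒) - 92)*145 = (⅗ - 92)*145 = -457/5*145 = -13253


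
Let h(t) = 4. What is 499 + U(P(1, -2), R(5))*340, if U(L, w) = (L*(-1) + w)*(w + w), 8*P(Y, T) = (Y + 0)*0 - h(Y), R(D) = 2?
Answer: 3899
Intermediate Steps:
P(Y, T) = -1/2 (P(Y, T) = ((Y + 0)*0 - 1*4)/8 = (Y*0 - 4)/8 = (0 - 4)/8 = (1/8)*(-4) = -1/2)
U(L, w) = 2*w*(w - L) (U(L, w) = (-L + w)*(2*w) = (w - L)*(2*w) = 2*w*(w - L))
499 + U(P(1, -2), R(5))*340 = 499 + (2*2*(2 - 1*(-1/2)))*340 = 499 + (2*2*(2 + 1/2))*340 = 499 + (2*2*(5/2))*340 = 499 + 10*340 = 499 + 3400 = 3899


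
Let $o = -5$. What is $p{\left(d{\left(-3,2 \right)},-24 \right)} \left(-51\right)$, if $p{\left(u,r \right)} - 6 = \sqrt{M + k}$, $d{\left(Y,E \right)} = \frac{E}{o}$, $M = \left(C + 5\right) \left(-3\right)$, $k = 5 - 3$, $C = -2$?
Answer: $-306 - 51 i \sqrt{7} \approx -306.0 - 134.93 i$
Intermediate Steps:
$k = 2$
$M = -9$ ($M = \left(-2 + 5\right) \left(-3\right) = 3 \left(-3\right) = -9$)
$d{\left(Y,E \right)} = - \frac{E}{5}$ ($d{\left(Y,E \right)} = \frac{E}{-5} = E \left(- \frac{1}{5}\right) = - \frac{E}{5}$)
$p{\left(u,r \right)} = 6 + i \sqrt{7}$ ($p{\left(u,r \right)} = 6 + \sqrt{-9 + 2} = 6 + \sqrt{-7} = 6 + i \sqrt{7}$)
$p{\left(d{\left(-3,2 \right)},-24 \right)} \left(-51\right) = \left(6 + i \sqrt{7}\right) \left(-51\right) = -306 - 51 i \sqrt{7}$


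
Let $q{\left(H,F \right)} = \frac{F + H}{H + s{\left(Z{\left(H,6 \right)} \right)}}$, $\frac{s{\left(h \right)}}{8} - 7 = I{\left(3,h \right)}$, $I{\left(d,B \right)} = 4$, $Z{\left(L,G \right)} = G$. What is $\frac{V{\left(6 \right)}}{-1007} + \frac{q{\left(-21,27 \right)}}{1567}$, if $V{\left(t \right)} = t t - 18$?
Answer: $- \frac{1883760}{105723923} \approx -0.017818$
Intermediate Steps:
$s{\left(h \right)} = 88$ ($s{\left(h \right)} = 56 + 8 \cdot 4 = 56 + 32 = 88$)
$q{\left(H,F \right)} = \frac{F + H}{88 + H}$ ($q{\left(H,F \right)} = \frac{F + H}{H + 88} = \frac{F + H}{88 + H}$)
$V{\left(t \right)} = -18 + t^{2}$ ($V{\left(t \right)} = t^{2} - 18 = -18 + t^{2}$)
$\frac{V{\left(6 \right)}}{-1007} + \frac{q{\left(-21,27 \right)}}{1567} = \frac{-18 + 6^{2}}{-1007} + \frac{\frac{1}{88 - 21} \left(27 - 21\right)}{1567} = \left(-18 + 36\right) \left(- \frac{1}{1007}\right) + \frac{1}{67} \cdot 6 \cdot \frac{1}{1567} = 18 \left(- \frac{1}{1007}\right) + \frac{1}{67} \cdot 6 \cdot \frac{1}{1567} = - \frac{18}{1007} + \frac{6}{67} \cdot \frac{1}{1567} = - \frac{18}{1007} + \frac{6}{104989} = - \frac{1883760}{105723923}$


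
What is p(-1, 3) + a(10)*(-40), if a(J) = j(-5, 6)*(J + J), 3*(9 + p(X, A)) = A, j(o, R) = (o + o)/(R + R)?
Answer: 1976/3 ≈ 658.67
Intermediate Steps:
j(o, R) = o/R (j(o, R) = (2*o)/((2*R)) = (2*o)*(1/(2*R)) = o/R)
p(X, A) = -9 + A/3
a(J) = -5*J/3 (a(J) = (-5/6)*(J + J) = (-5*⅙)*(2*J) = -5*J/3)
p(-1, 3) + a(10)*(-40) = (-9 + (⅓)*3) - 5/3*10*(-40) = (-9 + 1) - 50/3*(-40) = -8 + 2000/3 = 1976/3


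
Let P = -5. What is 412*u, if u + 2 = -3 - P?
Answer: 0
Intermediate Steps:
u = 0 (u = -2 + (-3 - 1*(-5)) = -2 + (-3 + 5) = -2 + 2 = 0)
412*u = 412*0 = 0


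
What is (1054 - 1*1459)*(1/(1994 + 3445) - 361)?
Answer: 265069530/1813 ≈ 1.4621e+5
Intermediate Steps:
(1054 - 1*1459)*(1/(1994 + 3445) - 361) = (1054 - 1459)*(1/5439 - 361) = -405*(1/5439 - 361) = -405*(-1963478/5439) = 265069530/1813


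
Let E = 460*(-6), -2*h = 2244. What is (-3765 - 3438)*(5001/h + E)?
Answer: 7447232121/374 ≈ 1.9912e+7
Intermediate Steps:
h = -1122 (h = -½*2244 = -1122)
E = -2760
(-3765 - 3438)*(5001/h + E) = (-3765 - 3438)*(5001/(-1122) - 2760) = -7203*(5001*(-1/1122) - 2760) = -7203*(-1667/374 - 2760) = -7203*(-1033907/374) = 7447232121/374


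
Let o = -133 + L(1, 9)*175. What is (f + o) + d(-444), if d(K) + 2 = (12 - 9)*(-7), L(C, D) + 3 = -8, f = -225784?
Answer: -227865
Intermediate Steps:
L(C, D) = -11 (L(C, D) = -3 - 8 = -11)
d(K) = -23 (d(K) = -2 + (12 - 9)*(-7) = -2 + 3*(-7) = -2 - 21 = -23)
o = -2058 (o = -133 - 11*175 = -133 - 1925 = -2058)
(f + o) + d(-444) = (-225784 - 2058) - 23 = -227842 - 23 = -227865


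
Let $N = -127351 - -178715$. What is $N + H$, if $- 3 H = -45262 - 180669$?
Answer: $\frac{380023}{3} \approx 1.2667 \cdot 10^{5}$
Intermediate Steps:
$H = \frac{225931}{3}$ ($H = - \frac{-45262 - 180669}{3} = \left(- \frac{1}{3}\right) \left(-225931\right) = \frac{225931}{3} \approx 75310.0$)
$N = 51364$ ($N = -127351 + 178715 = 51364$)
$N + H = 51364 + \frac{225931}{3} = \frac{380023}{3}$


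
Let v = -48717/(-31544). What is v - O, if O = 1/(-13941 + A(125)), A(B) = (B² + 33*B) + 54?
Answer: 285596227/184942472 ≈ 1.5442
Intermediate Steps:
v = 48717/31544 (v = -48717*(-1/31544) = 48717/31544 ≈ 1.5444)
A(B) = 54 + B² + 33*B
O = 1/5863 (O = 1/(-13941 + (54 + 125² + 33*125)) = 1/(-13941 + (54 + 15625 + 4125)) = 1/(-13941 + 19804) = 1/5863 ≈ 0.00017056)
v - O = 48717/31544 - 1*1/5863 = 48717/31544 - 1/5863 = 285596227/184942472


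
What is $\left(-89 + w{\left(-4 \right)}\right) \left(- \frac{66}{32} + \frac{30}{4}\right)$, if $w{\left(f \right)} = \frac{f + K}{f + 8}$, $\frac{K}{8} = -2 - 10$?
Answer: $- \frac{4959}{8} \approx -619.88$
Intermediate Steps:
$K = -96$ ($K = 8 \left(-2 - 10\right) = 8 \left(-12\right) = -96$)
$w{\left(f \right)} = \frac{-96 + f}{8 + f}$ ($w{\left(f \right)} = \frac{f - 96}{f + 8} = \frac{-96 + f}{8 + f}$)
$\left(-89 + w{\left(-4 \right)}\right) \left(- \frac{66}{32} + \frac{30}{4}\right) = \left(-89 + \frac{-96 - 4}{8 - 4}\right) \left(- \frac{66}{32} + \frac{30}{4}\right) = \left(-89 + \frac{1}{4} \left(-100\right)\right) \left(\left(-66\right) \frac{1}{32} + 30 \cdot \frac{1}{4}\right) = \left(-89 + \frac{1}{4} \left(-100\right)\right) \left(- \frac{33}{16} + \frac{15}{2}\right) = \left(-89 - 25\right) \frac{87}{16} = \left(-114\right) \frac{87}{16} = - \frac{4959}{8}$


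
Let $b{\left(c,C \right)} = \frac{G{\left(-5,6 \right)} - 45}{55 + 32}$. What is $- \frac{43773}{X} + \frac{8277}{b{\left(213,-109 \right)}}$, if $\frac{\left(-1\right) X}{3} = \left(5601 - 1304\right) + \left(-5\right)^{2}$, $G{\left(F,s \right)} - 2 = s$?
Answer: $- \frac{3111728011}{159914} \approx -19459.0$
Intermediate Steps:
$G{\left(F,s \right)} = 2 + s$
$X = -12966$ ($X = - 3 \left(\left(5601 - 1304\right) + \left(-5\right)^{2}\right) = - 3 \left(4297 + 25\right) = \left(-3\right) 4322 = -12966$)
$b{\left(c,C \right)} = - \frac{37}{87}$ ($b{\left(c,C \right)} = \frac{\left(2 + 6\right) - 45}{55 + 32} = \frac{8 - 45}{87} = \left(-37\right) \frac{1}{87} = - \frac{37}{87}$)
$- \frac{43773}{X} + \frac{8277}{b{\left(213,-109 \right)}} = - \frac{43773}{-12966} + \frac{8277}{- \frac{37}{87}} = \left(-43773\right) \left(- \frac{1}{12966}\right) + 8277 \left(- \frac{87}{37}\right) = \frac{14591}{4322} - \frac{720099}{37} = - \frac{3111728011}{159914}$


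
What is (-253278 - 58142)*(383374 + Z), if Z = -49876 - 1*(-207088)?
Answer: -168349292120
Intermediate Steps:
Z = 157212 (Z = -49876 + 207088 = 157212)
(-253278 - 58142)*(383374 + Z) = (-253278 - 58142)*(383374 + 157212) = -311420*540586 = -168349292120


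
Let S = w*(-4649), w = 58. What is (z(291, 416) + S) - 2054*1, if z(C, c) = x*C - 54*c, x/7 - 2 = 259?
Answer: 237497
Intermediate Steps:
x = 1827 (x = 14 + 7*259 = 14 + 1813 = 1827)
S = -269642 (S = 58*(-4649) = -269642)
z(C, c) = -54*c + 1827*C (z(C, c) = 1827*C - 54*c = -54*c + 1827*C)
(z(291, 416) + S) - 2054*1 = ((-54*416 + 1827*291) - 269642) - 2054*1 = ((-22464 + 531657) - 269642) - 2054 = (509193 - 269642) - 2054 = 239551 - 2054 = 237497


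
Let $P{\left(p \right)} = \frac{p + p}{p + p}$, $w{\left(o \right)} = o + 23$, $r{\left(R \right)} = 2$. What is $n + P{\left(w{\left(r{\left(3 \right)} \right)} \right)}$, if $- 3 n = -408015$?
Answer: $136006$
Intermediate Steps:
$n = 136005$ ($n = \left(- \frac{1}{3}\right) \left(-408015\right) = 136005$)
$w{\left(o \right)} = 23 + o$
$P{\left(p \right)} = 1$ ($P{\left(p \right)} = \frac{2 p}{2 p} = 2 p \frac{1}{2 p} = 1$)
$n + P{\left(w{\left(r{\left(3 \right)} \right)} \right)} = 136005 + 1 = 136006$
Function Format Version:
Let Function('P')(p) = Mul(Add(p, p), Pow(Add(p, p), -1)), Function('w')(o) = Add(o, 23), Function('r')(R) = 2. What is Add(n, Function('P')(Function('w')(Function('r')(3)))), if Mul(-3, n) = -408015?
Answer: 136006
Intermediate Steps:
n = 136005 (n = Mul(Rational(-1, 3), -408015) = 136005)
Function('w')(o) = Add(23, o)
Function('P')(p) = 1 (Function('P')(p) = Mul(Mul(2, p), Pow(Mul(2, p), -1)) = Mul(Mul(2, p), Mul(Rational(1, 2), Pow(p, -1))) = 1)
Add(n, Function('P')(Function('w')(Function('r')(3)))) = Add(136005, 1) = 136006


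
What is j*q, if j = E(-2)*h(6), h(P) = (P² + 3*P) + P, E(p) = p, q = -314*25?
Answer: 942000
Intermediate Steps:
q = -7850
h(P) = P² + 4*P
j = -120 (j = -12*(4 + 6) = -12*10 = -2*60 = -120)
j*q = -120*(-7850) = 942000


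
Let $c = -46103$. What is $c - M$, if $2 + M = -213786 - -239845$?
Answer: $-72160$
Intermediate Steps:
$M = 26057$ ($M = -2 - -26059 = -2 + \left(-213786 + 239845\right) = -2 + 26059 = 26057$)
$c - M = -46103 - 26057 = -72160$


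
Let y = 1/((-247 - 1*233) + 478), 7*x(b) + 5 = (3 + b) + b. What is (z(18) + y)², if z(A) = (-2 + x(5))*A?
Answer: 49729/196 ≈ 253.72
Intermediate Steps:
x(b) = -2/7 + 2*b/7 (x(b) = -5/7 + ((3 + b) + b)/7 = -5/7 + (3 + 2*b)/7 = -5/7 + (3/7 + 2*b/7) = -2/7 + 2*b/7)
y = -½ (y = 1/((-247 - 233) + 478) = 1/(-480 + 478) = 1/(-2) = -½ ≈ -0.50000)
z(A) = -6*A/7 (z(A) = (-2 + (-2/7 + (2/7)*5))*A = (-2 + (-2/7 + 10/7))*A = (-2 + 8/7)*A = -6*A/7)
(z(18) + y)² = (-6/7*18 - ½)² = (-108/7 - ½)² = (-223/14)² = 49729/196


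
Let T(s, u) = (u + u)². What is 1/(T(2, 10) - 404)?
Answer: -¼ ≈ -0.25000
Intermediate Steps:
T(s, u) = 4*u² (T(s, u) = (2*u)² = 4*u²)
1/(T(2, 10) - 404) = 1/(4*10² - 404) = 1/(4*100 - 404) = 1/(400 - 404) = 1/(-4) = -¼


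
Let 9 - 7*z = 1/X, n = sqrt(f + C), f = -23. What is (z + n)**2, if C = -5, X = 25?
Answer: -16476/625 + 128*I*sqrt(7)/25 ≈ -26.362 + 13.546*I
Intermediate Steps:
n = 2*I*sqrt(7) (n = sqrt(-23 - 5) = sqrt(-28) = 2*I*sqrt(7) ≈ 5.2915*I)
z = 32/25 (z = 9/7 - 1/7/25 = 9/7 - 1/7*1/25 = 9/7 - 1/175 = 32/25 ≈ 1.2800)
(z + n)**2 = (32/25 + 2*I*sqrt(7))**2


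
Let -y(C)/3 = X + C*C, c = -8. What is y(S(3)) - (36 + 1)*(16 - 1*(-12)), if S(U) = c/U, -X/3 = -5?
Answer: -3307/3 ≈ -1102.3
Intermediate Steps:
X = 15 (X = -3*(-5) = 15)
S(U) = -8/U
y(C) = -45 - 3*C**2 (y(C) = -3*(15 + C*C) = -3*(15 + C**2) = -45 - 3*C**2)
y(S(3)) - (36 + 1)*(16 - 1*(-12)) = (-45 - 3*(-8/3)**2) - (36 + 1)*(16 - 1*(-12)) = (-45 - 3*(-8*1/3)**2) - 37*(16 + 12) = (-45 - 3*(-8/3)**2) - 37*28 = (-45 - 3*64/9) - 1*1036 = (-45 - 64/3) - 1036 = -199/3 - 1036 = -3307/3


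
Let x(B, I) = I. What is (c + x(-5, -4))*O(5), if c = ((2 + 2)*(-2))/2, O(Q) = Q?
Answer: -40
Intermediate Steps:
c = -4 (c = (4*(-2))*(½) = -8*½ = -4)
(c + x(-5, -4))*O(5) = (-4 - 4)*5 = -8*5 = -40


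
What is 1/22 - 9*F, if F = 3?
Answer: -593/22 ≈ -26.955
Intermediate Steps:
1/22 - 9*F = 1/22 - 9*3 = 1/22 - 27 = -593/22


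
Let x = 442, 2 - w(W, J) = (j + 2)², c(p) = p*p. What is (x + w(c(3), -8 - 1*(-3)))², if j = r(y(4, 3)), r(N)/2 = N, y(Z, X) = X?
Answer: 144400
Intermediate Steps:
c(p) = p²
r(N) = 2*N
j = 6 (j = 2*3 = 6)
w(W, J) = -62 (w(W, J) = 2 - (6 + 2)² = 2 - 1*8² = 2 - 1*64 = 2 - 64 = -62)
(x + w(c(3), -8 - 1*(-3)))² = (442 - 62)² = 380² = 144400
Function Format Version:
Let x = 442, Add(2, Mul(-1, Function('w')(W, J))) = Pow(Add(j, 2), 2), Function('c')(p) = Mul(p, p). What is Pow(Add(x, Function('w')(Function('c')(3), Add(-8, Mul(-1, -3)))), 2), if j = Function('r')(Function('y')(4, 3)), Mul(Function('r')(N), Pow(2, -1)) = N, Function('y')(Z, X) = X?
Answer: 144400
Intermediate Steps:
Function('c')(p) = Pow(p, 2)
Function('r')(N) = Mul(2, N)
j = 6 (j = Mul(2, 3) = 6)
Function('w')(W, J) = -62 (Function('w')(W, J) = Add(2, Mul(-1, Pow(Add(6, 2), 2))) = Add(2, Mul(-1, Pow(8, 2))) = Add(2, Mul(-1, 64)) = Add(2, -64) = -62)
Pow(Add(x, Function('w')(Function('c')(3), Add(-8, Mul(-1, -3)))), 2) = Pow(Add(442, -62), 2) = Pow(380, 2) = 144400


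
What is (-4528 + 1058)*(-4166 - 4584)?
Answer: 30362500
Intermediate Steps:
(-4528 + 1058)*(-4166 - 4584) = -3470*(-8750) = 30362500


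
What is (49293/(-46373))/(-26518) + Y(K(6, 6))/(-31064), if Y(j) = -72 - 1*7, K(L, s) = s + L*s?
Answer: 49339527829/19099998831848 ≈ 0.0025832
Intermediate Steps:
Y(j) = -79 (Y(j) = -72 - 7 = -79)
(49293/(-46373))/(-26518) + Y(K(6, 6))/(-31064) = (49293/(-46373))/(-26518) - 79/(-31064) = (49293*(-1/46373))*(-1/26518) - 79*(-1/31064) = -49293/46373*(-1/26518) + 79/31064 = 49293/1229719214 + 79/31064 = 49339527829/19099998831848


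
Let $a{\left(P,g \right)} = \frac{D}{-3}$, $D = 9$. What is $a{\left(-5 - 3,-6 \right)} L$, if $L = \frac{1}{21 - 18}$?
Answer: $-1$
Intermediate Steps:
$a{\left(P,g \right)} = -3$ ($a{\left(P,g \right)} = \frac{9}{-3} = 9 \left(- \frac{1}{3}\right) = -3$)
$L = \frac{1}{3} \approx 0.33333$
$a{\left(-5 - 3,-6 \right)} L = \left(-3\right) \frac{1}{3} = -1$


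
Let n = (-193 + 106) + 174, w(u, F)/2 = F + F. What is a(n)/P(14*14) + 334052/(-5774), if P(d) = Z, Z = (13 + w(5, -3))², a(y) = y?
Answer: 84143/2887 ≈ 29.145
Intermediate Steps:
w(u, F) = 4*F (w(u, F) = 2*(F + F) = 2*(2*F) = 4*F)
n = 87 (n = -87 + 174 = 87)
Z = 1 (Z = (13 + 4*(-3))² = (13 - 12)² = 1² = 1)
P(d) = 1
a(n)/P(14*14) + 334052/(-5774) = 87/1 + 334052/(-5774) = 87*1 + 334052*(-1/5774) = 87 - 167026/2887 = 84143/2887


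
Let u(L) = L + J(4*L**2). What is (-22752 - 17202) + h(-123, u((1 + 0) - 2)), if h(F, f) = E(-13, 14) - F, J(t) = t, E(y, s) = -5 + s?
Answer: -39822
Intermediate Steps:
u(L) = L + 4*L**2
h(F, f) = 9 - F (h(F, f) = (-5 + 14) - F = 9 - F)
(-22752 - 17202) + h(-123, u((1 + 0) - 2)) = (-22752 - 17202) + (9 - 1*(-123)) = -39954 + (9 + 123) = -39954 + 132 = -39822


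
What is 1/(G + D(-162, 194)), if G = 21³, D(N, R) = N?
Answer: 1/9099 ≈ 0.00010990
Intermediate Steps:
G = 9261
1/(G + D(-162, 194)) = 1/(9261 - 162) = 1/9099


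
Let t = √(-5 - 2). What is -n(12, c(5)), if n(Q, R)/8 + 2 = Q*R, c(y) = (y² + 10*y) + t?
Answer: -7184 - 96*I*√7 ≈ -7184.0 - 253.99*I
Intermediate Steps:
t = I*√7 (t = √(-7) = I*√7 ≈ 2.6458*I)
c(y) = y² + 10*y + I*√7 (c(y) = (y² + 10*y) + I*√7 = y² + 10*y + I*√7)
n(Q, R) = -16 + 8*Q*R (n(Q, R) = -16 + 8*(Q*R) = -16 + 8*Q*R)
-n(12, c(5)) = -(-16 + 8*12*(5² + 10*5 + I*√7)) = -(-16 + 8*12*(25 + 50 + I*√7)) = -(-16 + 8*12*(75 + I*√7)) = -(-16 + (7200 + 96*I*√7)) = -(7184 + 96*I*√7) = -7184 - 96*I*√7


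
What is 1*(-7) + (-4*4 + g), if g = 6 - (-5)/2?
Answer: -29/2 ≈ -14.500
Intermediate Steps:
g = 17/2 (g = 6 - (-5)/2 = 6 - 1*(-5/2) = 6 + 5/2 = 17/2 ≈ 8.5000)
1*(-7) + (-4*4 + g) = 1*(-7) + (-4*4 + 17/2) = -7 + (-16 + 17/2) = -7 - 15/2 = -29/2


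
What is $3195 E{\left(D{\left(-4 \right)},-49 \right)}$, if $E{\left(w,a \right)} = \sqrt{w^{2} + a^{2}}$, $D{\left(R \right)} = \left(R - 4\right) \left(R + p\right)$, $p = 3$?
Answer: $3195 \sqrt{2465} \approx 1.5863 \cdot 10^{5}$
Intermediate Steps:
$D{\left(R \right)} = \left(-4 + R\right) \left(3 + R\right)$ ($D{\left(R \right)} = \left(R - 4\right) \left(R + 3\right) = \left(-4 + R\right) \left(3 + R\right)$)
$E{\left(w,a \right)} = \sqrt{a^{2} + w^{2}}$
$3195 E{\left(D{\left(-4 \right)},-49 \right)} = 3195 \sqrt{\left(-49\right)^{2} + \left(-12 + \left(-4\right)^{2} - -4\right)^{2}} = 3195 \sqrt{2401 + \left(-12 + 16 + 4\right)^{2}} = 3195 \sqrt{2401 + 8^{2}} = 3195 \sqrt{2401 + 64} = 3195 \sqrt{2465}$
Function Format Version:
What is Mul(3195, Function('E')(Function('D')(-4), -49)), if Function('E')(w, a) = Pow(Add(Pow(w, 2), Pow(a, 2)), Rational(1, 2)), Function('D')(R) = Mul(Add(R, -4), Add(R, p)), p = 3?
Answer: Mul(3195, Pow(2465, Rational(1, 2))) ≈ 1.5863e+5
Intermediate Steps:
Function('D')(R) = Mul(Add(-4, R), Add(3, R)) (Function('D')(R) = Mul(Add(R, -4), Add(R, 3)) = Mul(Add(-4, R), Add(3, R)))
Function('E')(w, a) = Pow(Add(Pow(a, 2), Pow(w, 2)), Rational(1, 2))
Mul(3195, Function('E')(Function('D')(-4), -49)) = Mul(3195, Pow(Add(Pow(-49, 2), Pow(Add(-12, Pow(-4, 2), Mul(-1, -4)), 2)), Rational(1, 2))) = Mul(3195, Pow(Add(2401, Pow(Add(-12, 16, 4), 2)), Rational(1, 2))) = Mul(3195, Pow(Add(2401, Pow(8, 2)), Rational(1, 2))) = Mul(3195, Pow(Add(2401, 64), Rational(1, 2))) = Mul(3195, Pow(2465, Rational(1, 2)))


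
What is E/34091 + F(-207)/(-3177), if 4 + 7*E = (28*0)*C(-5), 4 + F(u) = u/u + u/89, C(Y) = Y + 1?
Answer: 37327642/22491775887 ≈ 0.0016596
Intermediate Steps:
C(Y) = 1 + Y
F(u) = -3 + u/89 (F(u) = -4 + (u/u + u/89) = -4 + (1 + u*(1/89)) = -4 + (1 + u/89) = -3 + u/89)
E = -4/7 (E = -4/7 + ((28*0)*(1 - 5))/7 = -4/7 + (0*(-4))/7 = -4/7 + (⅐)*0 = -4/7 + 0 = -4/7 ≈ -0.57143)
E/34091 + F(-207)/(-3177) = -4/7/34091 + (-3 + (1/89)*(-207))/(-3177) = -4/7*1/34091 + (-3 - 207/89)*(-1/3177) = -4/238637 - 474/89*(-1/3177) = -4/238637 + 158/94251 = 37327642/22491775887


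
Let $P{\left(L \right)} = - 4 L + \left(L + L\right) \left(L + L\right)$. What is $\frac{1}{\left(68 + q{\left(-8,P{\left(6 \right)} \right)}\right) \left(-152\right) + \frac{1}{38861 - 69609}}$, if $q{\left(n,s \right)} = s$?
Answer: $- \frac{30748}{878654849} \approx -3.4994 \cdot 10^{-5}$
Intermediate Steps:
$P{\left(L \right)} = - 4 L + 4 L^{2}$ ($P{\left(L \right)} = - 4 L + 2 L 2 L = - 4 L + 4 L^{2}$)
$\frac{1}{\left(68 + q{\left(-8,P{\left(6 \right)} \right)}\right) \left(-152\right) + \frac{1}{38861 - 69609}} = \frac{1}{\left(68 + 4 \cdot 6 \left(-1 + 6\right)\right) \left(-152\right) + \frac{1}{38861 - 69609}} = \frac{1}{\left(68 + 4 \cdot 6 \cdot 5\right) \left(-152\right) + \frac{1}{-30748}} = \frac{1}{\left(68 + 120\right) \left(-152\right) - \frac{1}{30748}} = \frac{1}{188 \left(-152\right) - \frac{1}{30748}} = \frac{1}{-28576 - \frac{1}{30748}} = \frac{1}{- \frac{878654849}{30748}} = - \frac{30748}{878654849}$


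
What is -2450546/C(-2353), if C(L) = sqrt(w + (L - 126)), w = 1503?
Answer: 1225273*I*sqrt(61)/122 ≈ 78440.0*I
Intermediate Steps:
C(L) = sqrt(1377 + L) (C(L) = sqrt(1503 + (L - 126)) = sqrt(1503 + (-126 + L)) = sqrt(1377 + L))
-2450546/C(-2353) = -2450546/sqrt(1377 - 2353) = -2450546*(-I*sqrt(61)/244) = -(-1225273)*I*sqrt(61)/122 = 1225273*I*sqrt(61)/122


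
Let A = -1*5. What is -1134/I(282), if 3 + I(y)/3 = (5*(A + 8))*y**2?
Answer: -126/397619 ≈ -0.00031689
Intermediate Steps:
A = -5
I(y) = -9 + 45*y**2 (I(y) = -9 + 3*((5*(-5 + 8))*y**2) = -9 + 3*((5*3)*y**2) = -9 + 3*(15*y**2) = -9 + 45*y**2)
-1134/I(282) = -1134/(-9 + 45*282**2) = -1134/(-9 + 45*79524) = -1134/(-9 + 3578580) = -1134/3578571 = -1134*1/3578571 = -126/397619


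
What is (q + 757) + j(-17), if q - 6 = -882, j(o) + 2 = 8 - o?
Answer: -96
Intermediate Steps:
j(o) = 6 - o (j(o) = -2 + (8 - o) = 6 - o)
q = -876 (q = 6 - 882 = -876)
(q + 757) + j(-17) = (-876 + 757) + (6 - 1*(-17)) = -119 + (6 + 17) = -119 + 23 = -96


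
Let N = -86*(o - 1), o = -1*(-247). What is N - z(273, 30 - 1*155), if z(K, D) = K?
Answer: -21429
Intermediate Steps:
o = 247
N = -21156 (N = -86*(247 - 1) = -86*246 = -21156)
N - z(273, 30 - 1*155) = -21156 - 1*273 = -21156 - 273 = -21429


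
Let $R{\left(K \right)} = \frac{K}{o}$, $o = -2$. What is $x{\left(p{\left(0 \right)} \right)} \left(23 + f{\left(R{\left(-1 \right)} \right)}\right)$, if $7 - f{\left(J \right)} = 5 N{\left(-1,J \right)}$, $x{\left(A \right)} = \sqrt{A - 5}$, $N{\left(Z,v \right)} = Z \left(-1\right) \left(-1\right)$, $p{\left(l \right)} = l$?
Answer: $35 i \sqrt{5} \approx 78.262 i$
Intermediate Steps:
$R{\left(K \right)} = - \frac{K}{2}$ ($R{\left(K \right)} = \frac{K}{-2} = K \left(- \frac{1}{2}\right) = - \frac{K}{2}$)
$N{\left(Z,v \right)} = Z$ ($N{\left(Z,v \right)} = - Z \left(-1\right) = Z$)
$x{\left(A \right)} = \sqrt{-5 + A}$
$f{\left(J \right)} = 12$ ($f{\left(J \right)} = 7 - 5 \left(-1\right) = 7 - -5 = 7 + 5 = 12$)
$x{\left(p{\left(0 \right)} \right)} \left(23 + f{\left(R{\left(-1 \right)} \right)}\right) = \sqrt{-5 + 0} \left(23 + 12\right) = \sqrt{-5} \cdot 35 = i \sqrt{5} \cdot 35 = 35 i \sqrt{5}$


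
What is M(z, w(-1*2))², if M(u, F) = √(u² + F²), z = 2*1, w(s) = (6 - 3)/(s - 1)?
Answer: 5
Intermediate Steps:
w(s) = 3/(-1 + s)
z = 2
M(u, F) = √(F² + u²)
M(z, w(-1*2))² = (√((3/(-1 - 1*2))² + 2²))² = (√((3/(-1 - 2))² + 4))² = (√((3/(-3))² + 4))² = (√((3*(-⅓))² + 4))² = (√((-1)² + 4))² = (√(1 + 4))² = (√5)² = 5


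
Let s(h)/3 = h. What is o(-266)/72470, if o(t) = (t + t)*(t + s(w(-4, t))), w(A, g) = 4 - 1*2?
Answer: 13832/7247 ≈ 1.9087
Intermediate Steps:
w(A, g) = 2 (w(A, g) = 4 - 2 = 2)
s(h) = 3*h
o(t) = 2*t*(6 + t) (o(t) = (t + t)*(t + 3*2) = (2*t)*(t + 6) = (2*t)*(6 + t) = 2*t*(6 + t))
o(-266)/72470 = (2*(-266)*(6 - 266))/72470 = (2*(-266)*(-260))*(1/72470) = 138320*(1/72470) = 13832/7247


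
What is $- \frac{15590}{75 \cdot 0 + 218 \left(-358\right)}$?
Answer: $\frac{7795}{39022} \approx 0.19976$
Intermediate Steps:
$- \frac{15590}{75 \cdot 0 + 218 \left(-358\right)} = - \frac{15590}{0 - 78044} = - \frac{15590}{-78044} = \left(-15590\right) \left(- \frac{1}{78044}\right) = \frac{7795}{39022}$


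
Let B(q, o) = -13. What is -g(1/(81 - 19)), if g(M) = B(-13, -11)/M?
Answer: 806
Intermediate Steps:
g(M) = -13/M
-g(1/(81 - 19)) = -(-13)/(1/(81 - 19)) = -(-13)/(1/62) = -(-13)/1/62 = -(-13)*62 = -1*(-806) = 806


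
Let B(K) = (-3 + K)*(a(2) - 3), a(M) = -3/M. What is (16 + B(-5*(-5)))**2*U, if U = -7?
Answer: -48223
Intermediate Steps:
B(K) = 27/2 - 9*K/2 (B(K) = (-3 + K)*(-3/2 - 3) = (-3 + K)*(-9/2) = 27/2 - 9*K/2)
(16 + B(-5*(-5)))**2*U = (16 + (27/2 - (-45)*(-5)/2))**2*(-7) = (16 + (27/2 - 9/2*25))**2*(-7) = (16 + (27/2 - 225/2))**2*(-7) = (16 - 99)**2*(-7) = (-83)**2*(-7) = 6889*(-7) = -48223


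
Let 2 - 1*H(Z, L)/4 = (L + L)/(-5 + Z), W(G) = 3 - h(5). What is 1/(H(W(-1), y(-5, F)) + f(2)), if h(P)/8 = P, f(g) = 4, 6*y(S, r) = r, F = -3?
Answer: 21/250 ≈ 0.084000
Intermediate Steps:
y(S, r) = r/6
h(P) = 8*P
W(G) = -37 (W(G) = 3 - 8*5 = 3 - 1*40 = 3 - 40 = -37)
H(Z, L) = 8 - 8*L/(-5 + Z) (H(Z, L) = 8 - 4*(L + L)/(-5 + Z) = 8 - 4*2*L/(-5 + Z) = 8 - 8*L/(-5 + Z))
1/(H(W(-1), y(-5, F)) + f(2)) = 1/(8*(-5 - 37 - (-3)/6)/(-5 - 37) + 4) = 1/(8*(-5 - 37 - 1*(-½))/(-42) + 4) = 1/(8*(-1/42)*(-5 - 37 + ½) + 4) = 1/(8*(-1/42)*(-83/2) + 4) = 1/(166/21 + 4) = 1/(250/21) = 21/250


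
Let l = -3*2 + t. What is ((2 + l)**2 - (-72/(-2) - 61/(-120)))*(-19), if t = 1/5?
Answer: 251579/600 ≈ 419.30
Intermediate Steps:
t = 1/5 ≈ 0.20000
l = -29/5 (l = -3*2 + 1/5 = -6 + 1/5 = -29/5 ≈ -5.8000)
((2 + l)**2 - (-72/(-2) - 61/(-120)))*(-19) = ((2 - 29/5)**2 - (-72/(-2) - 61/(-120)))*(-19) = ((-19/5)**2 - (-72*(-1/2) - 61*(-1/120)))*(-19) = (361/25 - (36 + 61/120))*(-19) = (361/25 - 1*4381/120)*(-19) = (361/25 - 4381/120)*(-19) = -13241/600*(-19) = 251579/600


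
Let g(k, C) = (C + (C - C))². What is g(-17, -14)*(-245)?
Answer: -48020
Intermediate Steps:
g(k, C) = C² (g(k, C) = (C + 0)² = C²)
g(-17, -14)*(-245) = (-14)²*(-245) = 196*(-245) = -48020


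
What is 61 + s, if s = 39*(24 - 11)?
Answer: 568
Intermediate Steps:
s = 507 (s = 39*13 = 507)
61 + s = 61 + 507 = 568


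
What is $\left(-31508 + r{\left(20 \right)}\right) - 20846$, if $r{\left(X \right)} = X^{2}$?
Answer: $-51954$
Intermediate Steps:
$\left(-31508 + r{\left(20 \right)}\right) - 20846 = \left(-31508 + 20^{2}\right) - 20846 = \left(-31508 + 400\right) - 20846 = -31108 - 20846 = -51954$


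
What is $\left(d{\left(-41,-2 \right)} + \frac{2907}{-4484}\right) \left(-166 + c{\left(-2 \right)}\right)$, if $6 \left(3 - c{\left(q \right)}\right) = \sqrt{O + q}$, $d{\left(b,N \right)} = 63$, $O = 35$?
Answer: $- \frac{2398545}{236} - \frac{4905 \sqrt{33}}{472} \approx -10223.0$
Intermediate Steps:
$c{\left(q \right)} = 3 - \frac{\sqrt{35 + q}}{6}$
$\left(d{\left(-41,-2 \right)} + \frac{2907}{-4484}\right) \left(-166 + c{\left(-2 \right)}\right) = \left(63 + \frac{2907}{-4484}\right) \left(-166 + \left(3 - \frac{\sqrt{35 - 2}}{6}\right)\right) = \left(63 + 2907 \left(- \frac{1}{4484}\right)\right) \left(-166 + \left(3 - \frac{\sqrt{33}}{6}\right)\right) = \left(63 - \frac{153}{236}\right) \left(-163 - \frac{\sqrt{33}}{6}\right) = \frac{14715 \left(-163 - \frac{\sqrt{33}}{6}\right)}{236} = - \frac{2398545}{236} - \frac{4905 \sqrt{33}}{472}$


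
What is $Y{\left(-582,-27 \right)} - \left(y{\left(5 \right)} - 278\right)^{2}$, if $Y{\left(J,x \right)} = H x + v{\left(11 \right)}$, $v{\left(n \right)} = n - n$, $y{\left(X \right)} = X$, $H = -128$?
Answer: $-71073$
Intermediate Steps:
$v{\left(n \right)} = 0$
$Y{\left(J,x \right)} = - 128 x$ ($Y{\left(J,x \right)} = - 128 x + 0 = - 128 x$)
$Y{\left(-582,-27 \right)} - \left(y{\left(5 \right)} - 278\right)^{2} = \left(-128\right) \left(-27\right) - \left(5 - 278\right)^{2} = 3456 - \left(-273\right)^{2} = 3456 - 74529 = -71073$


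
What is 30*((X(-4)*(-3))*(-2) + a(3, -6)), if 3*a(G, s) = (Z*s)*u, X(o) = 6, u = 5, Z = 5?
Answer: -420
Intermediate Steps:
a(G, s) = 25*s/3 (a(G, s) = ((5*s)*5)/3 = (25*s)/3 = 25*s/3)
30*((X(-4)*(-3))*(-2) + a(3, -6)) = 30*((6*(-3))*(-2) + (25/3)*(-6)) = 30*(-18*(-2) - 50) = 30*(36 - 50) = 30*(-14) = -420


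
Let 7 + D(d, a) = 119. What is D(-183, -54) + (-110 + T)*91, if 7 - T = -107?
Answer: 476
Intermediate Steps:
T = 114 (T = 7 - 1*(-107) = 7 + 107 = 114)
D(d, a) = 112 (D(d, a) = -7 + 119 = 112)
D(-183, -54) + (-110 + T)*91 = 112 + (-110 + 114)*91 = 112 + 4*91 = 112 + 364 = 476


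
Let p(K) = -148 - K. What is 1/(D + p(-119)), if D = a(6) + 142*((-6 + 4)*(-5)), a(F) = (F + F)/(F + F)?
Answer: 1/1392 ≈ 0.00071839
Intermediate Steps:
a(F) = 1 (a(F) = (2*F)/((2*F)) = (2*F)*(1/(2*F)) = 1)
D = 1421 (D = 1 + 142*((-6 + 4)*(-5)) = 1 + 142*(-2*(-5)) = 1 + 142*10 = 1 + 1420 = 1421)
1/(D + p(-119)) = 1/(1421 + (-148 - 1*(-119))) = 1/(1421 + (-148 + 119)) = 1/(1421 - 29) = 1/1392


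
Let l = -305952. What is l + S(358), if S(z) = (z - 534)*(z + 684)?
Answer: -489344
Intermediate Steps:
S(z) = (-534 + z)*(684 + z)
l + S(358) = -305952 + (-365256 + 358² + 150*358) = -305952 + (-365256 + 128164 + 53700) = -305952 - 183392 = -489344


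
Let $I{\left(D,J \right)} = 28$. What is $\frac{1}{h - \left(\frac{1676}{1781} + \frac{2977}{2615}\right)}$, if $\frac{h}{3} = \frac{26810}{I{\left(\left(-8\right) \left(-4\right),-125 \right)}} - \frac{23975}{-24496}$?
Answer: $\frac{114085588240}{327808591303383} \approx 0.00034803$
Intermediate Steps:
$h = \frac{70436685}{24496}$ ($h = 3 \left(\frac{26810}{28} - \frac{23975}{-24496}\right) = 3 \left(26810 \cdot \frac{1}{28} - - \frac{23975}{24496}\right) = 3 \left(\frac{1915}{2} + \frac{23975}{24496}\right) = 3 \cdot \frac{23478895}{24496} = \frac{70436685}{24496} \approx 2875.4$)
$\frac{1}{h - \left(\frac{1676}{1781} + \frac{2977}{2615}\right)} = \frac{1}{\frac{70436685}{24496} - \left(\frac{1676}{1781} + \frac{2977}{2615}\right)} = \frac{1}{\frac{70436685}{24496} - \frac{9684777}{4657315}} = \frac{1}{\frac{327808591303383}{114085588240}} = \frac{114085588240}{327808591303383}$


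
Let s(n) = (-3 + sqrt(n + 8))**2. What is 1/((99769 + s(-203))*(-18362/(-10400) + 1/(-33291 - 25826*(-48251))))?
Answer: 14832762708400*I/(26188383548627*(6*sqrt(195) + 99583*I)) ≈ 5.6876e-6 + 4.7853e-9*I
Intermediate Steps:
s(n) = (-3 + sqrt(8 + n))**2
1/((99769 + s(-203))*(-18362/(-10400) + 1/(-33291 - 25826*(-48251)))) = 1/((99769 + (-3 + sqrt(8 - 203))**2)*(-18362/(-10400) + 1/(-33291 - 25826*(-48251)))) = 1/((99769 + (-3 + sqrt(-195))**2)*(-18362*(-1/10400) - 1/48251/(-59117))) = 1/((99769 + (-3 + I*sqrt(195))**2)*(9181/5200 - 1/59117*(-1/48251))) = 1/((99769 + (-3 + I*sqrt(195))**2)*(9181/5200 + 1/2852454367)) = 1/((99769 + (-3 + I*sqrt(195))**2)*(26188383548627/14832762708400)) = (14832762708400/26188383548627)/(99769 + (-3 + I*sqrt(195))**2) = 14832762708400/(26188383548627*(99769 + (-3 + I*sqrt(195))**2))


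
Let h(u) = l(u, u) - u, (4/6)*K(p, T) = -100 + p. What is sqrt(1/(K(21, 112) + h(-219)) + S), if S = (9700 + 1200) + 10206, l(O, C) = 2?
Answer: 6*sqrt(24638335)/205 ≈ 145.28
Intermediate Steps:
K(p, T) = -150 + 3*p/2 (K(p, T) = 3*(-100 + p)/2 = -150 + 3*p/2)
h(u) = 2 - u
S = 21106 (S = 10900 + 10206 = 21106)
sqrt(1/(K(21, 112) + h(-219)) + S) = sqrt(1/((-150 + (3/2)*21) + (2 - 1*(-219))) + 21106) = sqrt(1/((-150 + 63/2) + (2 + 219)) + 21106) = sqrt(1/(-237/2 + 221) + 21106) = sqrt(1/(205/2) + 21106) = sqrt(2/205 + 21106) = sqrt(4326732/205) = 6*sqrt(24638335)/205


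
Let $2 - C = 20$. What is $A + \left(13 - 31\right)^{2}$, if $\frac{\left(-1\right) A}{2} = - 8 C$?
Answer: $36$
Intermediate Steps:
$C = -18$ ($C = 2 - 20 = -18$)
$A = -288$ ($A = - 2 \left(\left(-8\right) \left(-18\right)\right) = \left(-2\right) 144 = -288$)
$A + \left(13 - 31\right)^{2} = -288 + \left(13 - 31\right)^{2} = -288 + \left(-18\right)^{2} = -288 + 324 = 36$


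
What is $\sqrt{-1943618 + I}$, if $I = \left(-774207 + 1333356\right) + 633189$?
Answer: $4 i \sqrt{46955} \approx 866.76 i$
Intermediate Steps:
$I = 1192338$ ($I = 559149 + 633189 = 1192338$)
$\sqrt{-1943618 + I} = \sqrt{-1943618 + 1192338} = \sqrt{-751280} = 4 i \sqrt{46955}$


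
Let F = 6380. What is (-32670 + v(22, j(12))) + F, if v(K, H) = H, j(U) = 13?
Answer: -26277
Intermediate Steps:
(-32670 + v(22, j(12))) + F = (-32670 + 13) + 6380 = -32657 + 6380 = -26277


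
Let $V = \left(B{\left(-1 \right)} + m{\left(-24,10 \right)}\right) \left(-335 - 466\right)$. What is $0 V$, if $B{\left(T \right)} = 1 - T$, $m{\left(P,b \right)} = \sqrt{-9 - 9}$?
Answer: $0$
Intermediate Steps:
$m{\left(P,b \right)} = 3 i \sqrt{2}$ ($m{\left(P,b \right)} = \sqrt{-18} = 3 i \sqrt{2}$)
$V = -1602 - 2403 i \sqrt{2}$ ($V = \left(\left(1 - -1\right) + 3 i \sqrt{2}\right) \left(-335 - 466\right) = \left(\left(1 + 1\right) + 3 i \sqrt{2}\right) \left(-801\right) = \left(2 + 3 i \sqrt{2}\right) \left(-801\right) = -1602 - 2403 i \sqrt{2} \approx -1602.0 - 3398.4 i$)
$0 V = 0 \left(-1602 - 2403 i \sqrt{2}\right) = 0$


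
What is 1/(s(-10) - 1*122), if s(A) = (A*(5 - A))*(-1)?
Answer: 1/28 ≈ 0.035714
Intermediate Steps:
s(A) = -A*(5 - A)
1/(s(-10) - 1*122) = 1/(-10*(-5 - 10) - 1*122) = 1/(-10*(-15) - 122) = 1/(150 - 122) = 1/28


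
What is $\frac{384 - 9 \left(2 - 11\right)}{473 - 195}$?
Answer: $\frac{465}{278} \approx 1.6727$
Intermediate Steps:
$\frac{384 - 9 \left(2 - 11\right)}{473 - 195} = \frac{384 - -81}{278} = \left(384 + 81\right) \frac{1}{278} = 465 \cdot \frac{1}{278} = \frac{465}{278}$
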